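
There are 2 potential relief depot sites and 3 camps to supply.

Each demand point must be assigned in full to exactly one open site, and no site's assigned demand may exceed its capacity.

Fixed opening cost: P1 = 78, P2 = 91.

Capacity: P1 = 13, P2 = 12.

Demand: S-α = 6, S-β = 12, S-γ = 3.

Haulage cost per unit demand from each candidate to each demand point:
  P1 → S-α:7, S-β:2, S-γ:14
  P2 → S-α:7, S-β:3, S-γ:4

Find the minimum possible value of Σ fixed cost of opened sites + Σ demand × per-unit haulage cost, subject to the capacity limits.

247

Open {P1, P2}; cheapest assignment that respects the capacities:
  P1 (cap 13, load 12): S-β — cost 12×2 = 24
  P2 (cap 12, load 9): S-α, S-γ — cost 6×7 + 3×4 = 54
  Shipping 78, fixed 169 → total 247.
  Any other capacity-feasible assignment to {P1, P2} ships for at least 78.
Total demand is 21 and no other set of sites has combined capacity ≥ 21, so {P1, P2} is the only feasible choice of open sites. Minimum: 247.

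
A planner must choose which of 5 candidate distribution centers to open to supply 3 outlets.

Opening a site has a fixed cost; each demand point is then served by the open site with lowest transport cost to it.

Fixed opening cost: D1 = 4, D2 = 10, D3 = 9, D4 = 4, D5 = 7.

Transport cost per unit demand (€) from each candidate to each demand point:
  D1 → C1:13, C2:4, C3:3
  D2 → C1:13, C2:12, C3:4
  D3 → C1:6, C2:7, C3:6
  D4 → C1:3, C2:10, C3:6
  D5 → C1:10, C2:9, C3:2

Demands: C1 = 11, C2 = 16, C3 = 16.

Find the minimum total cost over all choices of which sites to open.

144

Open {D1, D4, D5}: assign each demand point to its cheapest open site.
  C1→D4 11×3=33, C2→D1 16×4=64, C3→D5 16×2=32
  transport cost 129, fixed 15 → total 144.
Compare {D1, D4}: transport cost 145 + fixed 8 = 153.
Compare {D1, D3, D4, D5}: transport cost 129 + fixed 24 = 153.
Compare {D1, D2, D4, D5}: transport cost 129 + fixed 25 = 154.
All other subsets cost ≥ 153. Minimum total cost: 144.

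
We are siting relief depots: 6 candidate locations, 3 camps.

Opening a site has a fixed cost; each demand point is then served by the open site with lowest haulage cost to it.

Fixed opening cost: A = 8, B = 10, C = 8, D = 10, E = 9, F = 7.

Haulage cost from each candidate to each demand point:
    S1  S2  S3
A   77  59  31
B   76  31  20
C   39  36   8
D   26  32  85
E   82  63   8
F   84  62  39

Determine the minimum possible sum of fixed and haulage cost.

84

Open {C, D}: assign each demand point to its cheapest open site.
  S1→D 26, S2→D 32, S3→C 8
  haulage cost 66, fixed 18 → total 84.
Compare {D, E}: haulage cost 66 + fixed 19 = 85.
Compare {C}: haulage cost 83 + fixed 8 = 91.
Compare {C, D, F}: haulage cost 66 + fixed 25 = 91.
All other subsets cost ≥ 85. Minimum total cost: 84.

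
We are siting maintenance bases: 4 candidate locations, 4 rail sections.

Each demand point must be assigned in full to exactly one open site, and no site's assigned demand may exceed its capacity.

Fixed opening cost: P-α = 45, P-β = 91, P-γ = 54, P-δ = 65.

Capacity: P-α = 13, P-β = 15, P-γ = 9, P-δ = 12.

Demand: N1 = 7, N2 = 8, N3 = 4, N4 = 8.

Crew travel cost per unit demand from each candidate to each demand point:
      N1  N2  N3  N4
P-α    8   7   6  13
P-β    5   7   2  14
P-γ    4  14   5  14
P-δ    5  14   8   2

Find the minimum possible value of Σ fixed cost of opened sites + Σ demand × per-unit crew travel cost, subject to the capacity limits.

288

Open {P-α, P-γ, P-δ}; cheapest assignment that respects the capacities:
  P-α (cap 13, load 12): N2, N3 — cost 8×7 + 4×6 = 80
  P-γ (cap 9, load 7): N1 — cost 7×4 = 28
  P-δ (cap 12, load 8): N4 — cost 8×2 = 16
  Shipping 124, fixed 164 → total 288.
  Any other capacity-feasible assignment to {P-α, P-γ, P-δ} ships for at least 124.
Compare {P-β, P-δ}: its best feasible assignment gives total 295.
Compare {P-α, P-β, P-δ}: its best feasible assignment gives total 316.
Every other set of open sites that can feasibly serve all demand totals ≥ 295 even under its best assignment. Minimum: 288.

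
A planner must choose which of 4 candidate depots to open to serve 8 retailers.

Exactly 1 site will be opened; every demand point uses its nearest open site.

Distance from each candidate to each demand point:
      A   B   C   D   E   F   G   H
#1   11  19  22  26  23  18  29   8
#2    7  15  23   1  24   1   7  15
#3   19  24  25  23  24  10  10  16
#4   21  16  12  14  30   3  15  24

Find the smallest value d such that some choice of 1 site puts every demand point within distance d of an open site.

Open {#2}.
  Farthest demand point is E at distance 24 (to #2); all others are ≤ 24.
With {#3} the worst case is 25.
With {#1} the worst case is 29.
No size-1 selection achieves below 24.

24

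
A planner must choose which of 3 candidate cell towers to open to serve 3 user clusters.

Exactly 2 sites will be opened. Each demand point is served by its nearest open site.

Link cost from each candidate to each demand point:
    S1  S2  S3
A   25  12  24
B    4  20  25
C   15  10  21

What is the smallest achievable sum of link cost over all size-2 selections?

35

Open {B, C}.
  S1→B 4, S2→C 10, S3→C 21  ⇒ total 35.
Compare {A, B}: total 40.
Compare {A, C}: total 46.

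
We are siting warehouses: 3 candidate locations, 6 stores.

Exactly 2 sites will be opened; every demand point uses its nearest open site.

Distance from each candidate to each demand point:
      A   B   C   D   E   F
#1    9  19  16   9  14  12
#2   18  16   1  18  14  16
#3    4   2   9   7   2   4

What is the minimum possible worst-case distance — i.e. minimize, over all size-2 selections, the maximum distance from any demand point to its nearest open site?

7

Open {#2, #3}.
  Farthest demand point is D at distance 7 (to #3); all others are ≤ 7.
With {#1, #3} the worst case is 9.
With {#1, #2} the worst case is 16.
No size-2 selection achieves below 7.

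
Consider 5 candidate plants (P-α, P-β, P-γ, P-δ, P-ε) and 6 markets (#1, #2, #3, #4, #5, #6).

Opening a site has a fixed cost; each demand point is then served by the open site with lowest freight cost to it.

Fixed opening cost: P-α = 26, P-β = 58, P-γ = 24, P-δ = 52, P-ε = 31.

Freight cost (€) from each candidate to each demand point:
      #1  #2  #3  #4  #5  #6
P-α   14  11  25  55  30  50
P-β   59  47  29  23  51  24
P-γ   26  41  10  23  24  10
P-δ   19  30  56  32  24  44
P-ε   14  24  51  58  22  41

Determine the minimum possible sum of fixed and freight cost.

142

Open {P-α, P-γ}: assign each demand point to its cheapest open site.
  #1→P-α 14, #2→P-α 11, #3→P-γ 10, #4→P-γ 23, #5→P-γ 24, #6→P-γ 10
  freight cost 92, fixed 50 → total 142.
Compare {P-γ}: freight cost 134 + fixed 24 = 158.
Compare {P-γ, P-ε}: freight cost 103 + fixed 55 = 158.
Compare {P-α, P-γ, P-ε}: freight cost 90 + fixed 81 = 171.
All other subsets cost ≥ 158. Minimum total cost: 142.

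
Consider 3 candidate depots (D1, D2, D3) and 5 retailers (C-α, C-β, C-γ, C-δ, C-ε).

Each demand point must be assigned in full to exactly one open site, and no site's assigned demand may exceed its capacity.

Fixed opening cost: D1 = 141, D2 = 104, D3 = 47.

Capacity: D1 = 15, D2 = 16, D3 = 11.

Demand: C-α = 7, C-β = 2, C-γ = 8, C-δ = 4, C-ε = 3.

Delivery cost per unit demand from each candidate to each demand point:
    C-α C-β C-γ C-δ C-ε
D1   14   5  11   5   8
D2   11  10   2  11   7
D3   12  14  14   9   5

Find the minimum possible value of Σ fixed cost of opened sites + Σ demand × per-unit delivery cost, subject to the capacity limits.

323

Open {D2, D3}; cheapest assignment that respects the capacities:
  D2 (cap 16, load 15): C-α, C-γ — cost 7×11 + 8×2 = 93
  D3 (cap 11, load 9): C-β, C-δ, C-ε — cost 2×14 + 4×9 + 3×5 = 79
  Shipping 172, fixed 151 → total 323.
  Any other capacity-feasible assignment to {D2, D3} ships for at least 172.
Compare {D1, D2}: its best feasible assignment gives total 392.
Compare {D1, D3}: its best feasible assignment gives total 405.
Every other set of open sites that can feasibly serve all demand totals ≥ 392 even under its best assignment. Minimum: 323.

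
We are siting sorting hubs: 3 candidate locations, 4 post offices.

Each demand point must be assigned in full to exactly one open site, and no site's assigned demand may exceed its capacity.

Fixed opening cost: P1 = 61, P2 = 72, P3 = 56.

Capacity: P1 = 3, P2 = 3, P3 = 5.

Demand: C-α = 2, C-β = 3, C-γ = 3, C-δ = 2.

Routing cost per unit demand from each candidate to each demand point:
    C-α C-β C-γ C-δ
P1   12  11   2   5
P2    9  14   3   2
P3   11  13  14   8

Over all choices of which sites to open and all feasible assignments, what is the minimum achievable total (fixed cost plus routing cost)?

Open {P1, P2, P3}; cheapest assignment that respects the capacities:
  P1 (cap 3, load 3): C-γ — cost 3×2 = 6
  P2 (cap 3, load 2): C-δ — cost 2×2 = 4
  P3 (cap 5, load 5): C-α, C-β — cost 2×11 + 3×13 = 61
  Shipping 71, fixed 189 → total 260.
  Any other capacity-feasible assignment to {P1, P2, P3} ships for at least 71.
Total demand is 10 and no other set of sites has combined capacity ≥ 10, so {P1, P2, P3} is the only feasible choice of open sites. Minimum: 260.

260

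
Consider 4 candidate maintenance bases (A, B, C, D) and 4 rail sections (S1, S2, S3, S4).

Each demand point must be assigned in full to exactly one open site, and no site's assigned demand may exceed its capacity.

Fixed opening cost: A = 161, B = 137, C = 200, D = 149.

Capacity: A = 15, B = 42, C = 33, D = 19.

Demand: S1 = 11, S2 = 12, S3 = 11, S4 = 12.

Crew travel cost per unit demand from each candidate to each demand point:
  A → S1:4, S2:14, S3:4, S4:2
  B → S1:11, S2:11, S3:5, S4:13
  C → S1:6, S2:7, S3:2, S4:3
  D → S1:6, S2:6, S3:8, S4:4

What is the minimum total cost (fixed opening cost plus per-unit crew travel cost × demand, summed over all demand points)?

626

Open {B, C}; cheapest assignment that respects the capacities:
  B (cap 42, load 23): S2, S3 — cost 12×11 + 11×5 = 187
  C (cap 33, load 23): S1, S4 — cost 11×6 + 12×3 = 102
  Shipping 289, fixed 337 → total 626.
  Any other capacity-feasible assignment to {B, C} ships for at least 289.
Compare {A, B}: its best feasible assignment gives total 630.
Compare {B, D}: its best feasible assignment gives total 642.
Every other set of open sites that can feasibly serve all demand totals ≥ 630 even under its best assignment. Minimum: 626.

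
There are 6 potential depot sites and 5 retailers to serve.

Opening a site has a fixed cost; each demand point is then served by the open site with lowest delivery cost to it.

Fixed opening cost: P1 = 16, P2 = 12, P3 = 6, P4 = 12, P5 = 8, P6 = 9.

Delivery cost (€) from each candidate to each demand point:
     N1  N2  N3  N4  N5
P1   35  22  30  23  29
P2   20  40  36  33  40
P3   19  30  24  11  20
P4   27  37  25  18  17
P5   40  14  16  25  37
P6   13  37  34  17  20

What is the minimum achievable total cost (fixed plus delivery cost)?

Open {P3, P5}: assign each demand point to its cheapest open site.
  N1→P3 19, N2→P5 14, N3→P5 16, N4→P3 11, N5→P3 20
  delivery cost 80, fixed 14 → total 94.
Compare {P5, P6}: delivery cost 80 + fixed 17 = 97.
Compare {P3, P5, P6}: delivery cost 74 + fixed 23 = 97.
Compare {P3, P4, P5}: delivery cost 77 + fixed 26 = 103.
All other subsets cost ≥ 97. Minimum total cost: 94.

94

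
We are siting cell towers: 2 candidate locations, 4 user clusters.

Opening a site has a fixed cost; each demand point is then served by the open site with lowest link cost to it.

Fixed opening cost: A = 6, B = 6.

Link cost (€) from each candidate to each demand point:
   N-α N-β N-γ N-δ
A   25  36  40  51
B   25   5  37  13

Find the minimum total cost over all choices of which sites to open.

86

Open {B}: assign each demand point to its cheapest open site.
  N-α→B 25, N-β→B 5, N-γ→B 37, N-δ→B 13
  link cost 80, fixed 6 → total 86.
Compare {A, B}: link cost 80 + fixed 12 = 92.
Compare {A}: link cost 152 + fixed 6 = 158.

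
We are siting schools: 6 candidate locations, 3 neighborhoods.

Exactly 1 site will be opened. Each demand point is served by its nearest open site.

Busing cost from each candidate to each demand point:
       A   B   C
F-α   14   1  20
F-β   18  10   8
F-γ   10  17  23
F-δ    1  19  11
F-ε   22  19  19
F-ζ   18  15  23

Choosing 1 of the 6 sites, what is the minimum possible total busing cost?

31

Open {F-δ}.
  A→F-δ 1, B→F-δ 19, C→F-δ 11  ⇒ total 31.
Compare {F-α}: total 35.
Compare {F-β}: total 36.
No size-1 selection does better; minimum is 31.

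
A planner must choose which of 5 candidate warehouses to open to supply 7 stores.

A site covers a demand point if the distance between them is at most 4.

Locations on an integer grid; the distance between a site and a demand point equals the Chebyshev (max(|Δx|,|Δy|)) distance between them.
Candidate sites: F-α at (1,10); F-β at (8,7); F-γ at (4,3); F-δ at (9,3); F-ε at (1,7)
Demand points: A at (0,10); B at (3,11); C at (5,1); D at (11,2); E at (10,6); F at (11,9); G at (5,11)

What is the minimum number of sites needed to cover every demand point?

3

Coverage sets (demand points within 4 of each site):
  F-α: {A, B, G}
  F-β: {E, F, G}
  F-γ: {C}
  F-δ: {C, D, E}
  F-ε: {A, B, G}
No 2 sites suffice: every size-2 union leaves at least one demand point uncovered.
But {F-α, F-β, F-δ} covers everything, so the minimum is 3.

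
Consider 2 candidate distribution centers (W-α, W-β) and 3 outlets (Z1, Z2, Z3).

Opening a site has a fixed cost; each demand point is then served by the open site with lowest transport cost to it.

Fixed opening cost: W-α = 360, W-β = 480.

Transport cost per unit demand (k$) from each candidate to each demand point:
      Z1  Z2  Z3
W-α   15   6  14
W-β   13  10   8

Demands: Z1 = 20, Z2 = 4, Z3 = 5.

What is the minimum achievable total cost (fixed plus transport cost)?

Open {W-α}: assign each demand point to its cheapest open site.
  Z1→W-α 20×15=300, Z2→W-α 4×6=24, Z3→W-α 5×14=70
  transport cost 394, fixed 360 → total 754.
Compare {W-β}: transport cost 340 + fixed 480 = 820.
Compare {W-α, W-β}: transport cost 324 + fixed 840 = 1164.

754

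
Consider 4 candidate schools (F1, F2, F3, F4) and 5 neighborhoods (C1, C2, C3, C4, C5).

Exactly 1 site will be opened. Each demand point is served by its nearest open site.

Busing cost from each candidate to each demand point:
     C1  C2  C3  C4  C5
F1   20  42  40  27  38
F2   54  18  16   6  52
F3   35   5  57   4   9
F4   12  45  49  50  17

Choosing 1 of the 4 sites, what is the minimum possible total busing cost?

110

Open {F3}.
  C1→F3 35, C2→F3 5, C3→F3 57, C4→F3 4, C5→F3 9  ⇒ total 110.
Compare {F2}: total 146.
Compare {F1}: total 167.
No size-1 selection does better; minimum is 110.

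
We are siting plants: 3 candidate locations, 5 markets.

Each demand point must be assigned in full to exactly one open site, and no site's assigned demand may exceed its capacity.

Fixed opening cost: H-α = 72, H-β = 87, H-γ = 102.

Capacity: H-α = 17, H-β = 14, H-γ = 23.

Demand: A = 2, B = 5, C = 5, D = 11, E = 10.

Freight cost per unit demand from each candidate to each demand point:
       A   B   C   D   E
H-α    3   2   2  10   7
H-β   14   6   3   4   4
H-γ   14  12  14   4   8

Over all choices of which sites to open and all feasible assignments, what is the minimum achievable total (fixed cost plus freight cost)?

Open {H-α, H-γ}; cheapest assignment that respects the capacities:
  H-α (cap 17, load 12): A, B, C — cost 2×3 + 5×2 + 5×2 = 26
  H-γ (cap 23, load 21): D, E — cost 11×4 + 10×8 = 124
  Shipping 150, fixed 174 → total 324.
  Any other capacity-feasible assignment to {H-α, H-γ} ships for at least 150.
Compare {H-α, H-β, H-γ}: its best feasible assignment gives total 371.
Compare {H-β, H-γ}: its best feasible assignment gives total 386.
Every other set of open sites that can feasibly serve all demand totals ≥ 371 even under its best assignment. Minimum: 324.

324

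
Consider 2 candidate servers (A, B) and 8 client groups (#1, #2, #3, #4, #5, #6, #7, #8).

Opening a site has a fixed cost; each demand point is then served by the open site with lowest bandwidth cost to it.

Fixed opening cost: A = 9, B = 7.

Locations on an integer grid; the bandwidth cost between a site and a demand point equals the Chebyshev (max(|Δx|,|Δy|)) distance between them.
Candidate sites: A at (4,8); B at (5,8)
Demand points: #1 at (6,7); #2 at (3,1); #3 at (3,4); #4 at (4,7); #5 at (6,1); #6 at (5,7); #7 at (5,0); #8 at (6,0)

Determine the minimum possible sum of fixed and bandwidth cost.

44

Open {B}: assign each demand point to its cheapest open site.
  #1→B 1, #2→B 7, #3→B 4, #4→B 1, #5→B 7, #6→B 1, #7→B 8, #8→B 8
  bandwidth cost 37, fixed 7 → total 44.
Compare {A}: bandwidth cost 38 + fixed 9 = 47.
Compare {A, B}: bandwidth cost 37 + fixed 16 = 53.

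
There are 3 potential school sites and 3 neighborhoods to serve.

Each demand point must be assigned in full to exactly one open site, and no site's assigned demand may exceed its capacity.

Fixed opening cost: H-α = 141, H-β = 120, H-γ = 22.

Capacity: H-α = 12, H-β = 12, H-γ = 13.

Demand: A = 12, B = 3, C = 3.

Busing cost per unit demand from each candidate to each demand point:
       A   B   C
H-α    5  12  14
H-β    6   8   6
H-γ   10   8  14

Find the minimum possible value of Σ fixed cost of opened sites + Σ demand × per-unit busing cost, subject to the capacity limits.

280

Open {H-β, H-γ}; cheapest assignment that respects the capacities:
  H-β (cap 12, load 12): A — cost 12×6 = 72
  H-γ (cap 13, load 6): B, C — cost 3×8 + 3×14 = 66
  Shipping 138, fixed 142 → total 280.
  Any other capacity-feasible assignment to {H-β, H-γ} ships for at least 138.
Compare {H-α, H-γ}: its best feasible assignment gives total 289.
Compare {H-α, H-β}: its best feasible assignment gives total 363.
Every other set of open sites that can feasibly serve all demand totals ≥ 289 even under its best assignment. Minimum: 280.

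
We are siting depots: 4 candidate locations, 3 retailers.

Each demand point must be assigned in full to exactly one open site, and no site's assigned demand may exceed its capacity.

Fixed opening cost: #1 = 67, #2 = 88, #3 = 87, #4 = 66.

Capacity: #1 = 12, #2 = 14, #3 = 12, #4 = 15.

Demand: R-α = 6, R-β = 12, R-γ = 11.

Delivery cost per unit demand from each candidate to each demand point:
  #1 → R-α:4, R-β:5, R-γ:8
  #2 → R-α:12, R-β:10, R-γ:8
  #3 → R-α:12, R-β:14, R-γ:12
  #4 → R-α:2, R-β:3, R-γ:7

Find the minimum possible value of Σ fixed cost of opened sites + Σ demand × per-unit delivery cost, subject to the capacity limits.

Open {#1, #2, #4}; cheapest assignment that respects the capacities:
  #1 (cap 12, load 6): R-α — cost 6×4 = 24
  #2 (cap 14, load 11): R-γ — cost 11×8 = 88
  #4 (cap 15, load 12): R-β — cost 12×3 = 36
  Shipping 148, fixed 221 → total 369.
  Any other capacity-feasible assignment to {#1, #2, #4} ships for at least 148.
Compare {#1, #3, #4}: its best feasible assignment gives total 412.
Compare {#2, #3, #4}: its best feasible assignment gives total 437.
Every other set of open sites that can feasibly serve all demand totals ≥ 412 even under its best assignment. Minimum: 369.

369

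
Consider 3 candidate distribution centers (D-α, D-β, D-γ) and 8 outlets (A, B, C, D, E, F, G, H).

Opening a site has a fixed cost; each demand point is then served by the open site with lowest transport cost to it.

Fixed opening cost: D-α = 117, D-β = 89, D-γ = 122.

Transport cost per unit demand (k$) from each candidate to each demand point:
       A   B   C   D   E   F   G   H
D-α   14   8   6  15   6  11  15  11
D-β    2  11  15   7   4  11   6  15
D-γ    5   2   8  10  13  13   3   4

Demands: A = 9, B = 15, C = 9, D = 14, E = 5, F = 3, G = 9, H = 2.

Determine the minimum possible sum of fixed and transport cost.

Open {D-β, D-γ}: assign each demand point to its cheapest open site.
  A→D-β 9×2=18, B→D-γ 15×2=30, C→D-γ 9×8=72, D→D-β 14×7=98, E→D-β 5×4=20, F→D-β 3×11=33, G→D-γ 9×3=27, H→D-γ 2×4=8
  transport cost 306, fixed 211 → total 517.
Compare {D-γ}: transport cost 426 + fixed 122 = 548.
Compare {D-α, D-γ}: transport cost 367 + fixed 239 = 606.
Compare {D-α, D-β, D-γ}: transport cost 288 + fixed 328 = 616.
All other subsets cost ≥ 548. Minimum total cost: 517.

517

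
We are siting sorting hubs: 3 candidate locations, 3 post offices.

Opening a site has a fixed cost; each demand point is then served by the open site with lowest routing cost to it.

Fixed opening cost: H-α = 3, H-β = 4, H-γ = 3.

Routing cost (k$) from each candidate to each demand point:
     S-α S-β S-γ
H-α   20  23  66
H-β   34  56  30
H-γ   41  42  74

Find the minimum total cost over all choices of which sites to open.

Open {H-α, H-β}: assign each demand point to its cheapest open site.
  S-α→H-α 20, S-β→H-α 23, S-γ→H-β 30
  routing cost 73, fixed 7 → total 80.
Compare {H-α, H-β, H-γ}: routing cost 73 + fixed 10 = 83.
Compare {H-α}: routing cost 109 + fixed 3 = 112.
Compare {H-β, H-γ}: routing cost 106 + fixed 7 = 113.
All other subsets cost ≥ 83. Minimum total cost: 80.

80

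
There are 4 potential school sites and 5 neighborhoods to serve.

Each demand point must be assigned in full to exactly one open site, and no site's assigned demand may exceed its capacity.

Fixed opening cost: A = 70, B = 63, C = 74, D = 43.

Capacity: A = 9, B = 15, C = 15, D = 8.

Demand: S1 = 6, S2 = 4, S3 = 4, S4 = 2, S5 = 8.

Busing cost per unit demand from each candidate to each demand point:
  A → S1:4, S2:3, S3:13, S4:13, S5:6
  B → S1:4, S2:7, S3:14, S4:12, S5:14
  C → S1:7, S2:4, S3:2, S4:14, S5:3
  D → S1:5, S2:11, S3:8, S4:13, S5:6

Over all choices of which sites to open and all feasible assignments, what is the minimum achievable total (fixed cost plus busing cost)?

245

Open {B, C}; cheapest assignment that respects the capacities:
  B (cap 15, load 12): S1, S2, S4 — cost 6×4 + 4×7 + 2×12 = 76
  C (cap 15, load 12): S3, S5 — cost 4×2 + 8×3 = 32
  Shipping 108, fixed 137 → total 245.
  Any other capacity-feasible assignment to {B, C} ships for at least 108.
Compare {A, C, D}: its best feasible assignment gives total 287.
Compare {B, C, D}: its best feasible assignment gives total 288.
Every other set of open sites that can feasibly serve all demand totals ≥ 287 even under its best assignment. Minimum: 245.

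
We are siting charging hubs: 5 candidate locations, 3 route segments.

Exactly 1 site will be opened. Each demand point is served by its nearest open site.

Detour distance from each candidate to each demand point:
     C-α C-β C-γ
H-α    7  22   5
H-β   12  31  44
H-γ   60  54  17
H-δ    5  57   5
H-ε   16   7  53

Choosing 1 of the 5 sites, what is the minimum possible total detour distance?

34

Open {H-α}.
  C-α→H-α 7, C-β→H-α 22, C-γ→H-α 5  ⇒ total 34.
Compare {H-δ}: total 67.
Compare {H-ε}: total 76.
No size-1 selection does better; minimum is 34.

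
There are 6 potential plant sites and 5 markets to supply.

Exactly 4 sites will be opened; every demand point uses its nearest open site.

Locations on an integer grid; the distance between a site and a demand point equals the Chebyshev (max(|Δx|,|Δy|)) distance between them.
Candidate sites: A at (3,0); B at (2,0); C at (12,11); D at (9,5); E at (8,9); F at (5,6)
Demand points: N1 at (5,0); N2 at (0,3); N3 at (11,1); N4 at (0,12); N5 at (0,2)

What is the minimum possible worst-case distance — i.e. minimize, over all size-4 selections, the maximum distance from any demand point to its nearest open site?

Open {A, B, C, F}.
  Farthest demand point is N3 at distance 6 (to F); all others are ≤ 6.
With {A, B, D, F} the worst case is 6.
With {A, B, E, F} the worst case is 6.
No size-4 selection achieves below 6.

6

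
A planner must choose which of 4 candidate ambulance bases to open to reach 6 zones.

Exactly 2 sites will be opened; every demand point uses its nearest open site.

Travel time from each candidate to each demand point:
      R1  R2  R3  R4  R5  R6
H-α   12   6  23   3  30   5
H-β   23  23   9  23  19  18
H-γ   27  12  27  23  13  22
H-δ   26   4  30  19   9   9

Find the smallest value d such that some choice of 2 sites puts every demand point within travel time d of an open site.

19

Open {H-α, H-β}.
  Farthest demand point is R5 at travel time 19 (to H-β); all others are ≤ 19.
With {H-α, H-γ} the worst case is 23.
With {H-α, H-δ} the worst case is 23.
No size-2 selection achieves below 19.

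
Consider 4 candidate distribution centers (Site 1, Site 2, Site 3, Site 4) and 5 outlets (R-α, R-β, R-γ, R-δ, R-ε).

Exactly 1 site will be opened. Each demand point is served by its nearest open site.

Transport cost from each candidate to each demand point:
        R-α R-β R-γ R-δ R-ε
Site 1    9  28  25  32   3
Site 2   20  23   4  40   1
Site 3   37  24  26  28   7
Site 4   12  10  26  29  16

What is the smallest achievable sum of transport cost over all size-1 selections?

Open {Site 2}.
  R-α→Site 2 20, R-β→Site 2 23, R-γ→Site 2 4, R-δ→Site 2 40, R-ε→Site 2 1  ⇒ total 88.
Compare {Site 4}: total 93.
Compare {Site 1}: total 97.
No size-1 selection does better; minimum is 88.

88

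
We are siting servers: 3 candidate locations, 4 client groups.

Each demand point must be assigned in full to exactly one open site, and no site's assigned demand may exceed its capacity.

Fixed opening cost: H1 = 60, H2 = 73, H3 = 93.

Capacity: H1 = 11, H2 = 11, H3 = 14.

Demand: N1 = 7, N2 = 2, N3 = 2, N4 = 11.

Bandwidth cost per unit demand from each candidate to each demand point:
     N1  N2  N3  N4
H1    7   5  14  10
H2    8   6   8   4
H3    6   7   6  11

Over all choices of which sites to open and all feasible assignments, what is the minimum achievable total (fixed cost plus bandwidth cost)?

Open {H1, H2}; cheapest assignment that respects the capacities:
  H1 (cap 11, load 11): N1, N2, N3 — cost 7×7 + 2×5 + 2×14 = 87
  H2 (cap 11, load 11): N4 — cost 11×4 = 44
  Shipping 131, fixed 133 → total 264.
  Any other capacity-feasible assignment to {H1, H2} ships for at least 131.
Compare {H2, H3}: its best feasible assignment gives total 278.
Compare {H1, H3}: its best feasible assignment gives total 331.
Every other set of open sites that can feasibly serve all demand totals ≥ 278 even under its best assignment. Minimum: 264.

264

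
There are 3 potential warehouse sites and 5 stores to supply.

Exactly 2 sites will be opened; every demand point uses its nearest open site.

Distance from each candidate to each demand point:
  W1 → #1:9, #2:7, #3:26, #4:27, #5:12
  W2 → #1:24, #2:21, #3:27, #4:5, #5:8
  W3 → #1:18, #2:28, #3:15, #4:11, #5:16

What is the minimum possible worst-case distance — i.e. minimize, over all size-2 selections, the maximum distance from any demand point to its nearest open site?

15

Open {W1, W3}.
  Farthest demand point is #3 at distance 15 (to W3); all others are ≤ 15.
With {W2, W3} the worst case is 21.
With {W1, W2} the worst case is 26.
No size-2 selection achieves below 15.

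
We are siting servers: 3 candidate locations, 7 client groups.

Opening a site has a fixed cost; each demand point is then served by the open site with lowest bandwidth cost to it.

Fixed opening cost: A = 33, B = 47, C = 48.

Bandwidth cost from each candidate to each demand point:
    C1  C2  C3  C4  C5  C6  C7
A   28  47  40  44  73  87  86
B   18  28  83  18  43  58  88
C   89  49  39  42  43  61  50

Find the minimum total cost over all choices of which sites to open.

Open {B, C}: assign each demand point to its cheapest open site.
  C1→B 18, C2→B 28, C3→C 39, C4→B 18, C5→B 43, C6→B 58, C7→C 50
  bandwidth cost 254, fixed 95 → total 349.
Compare {A, B}: bandwidth cost 291 + fixed 80 = 371.
Compare {A, B, C}: bandwidth cost 254 + fixed 128 = 382.
Compare {B}: bandwidth cost 336 + fixed 47 = 383.
All other subsets cost ≥ 371. Minimum total cost: 349.

349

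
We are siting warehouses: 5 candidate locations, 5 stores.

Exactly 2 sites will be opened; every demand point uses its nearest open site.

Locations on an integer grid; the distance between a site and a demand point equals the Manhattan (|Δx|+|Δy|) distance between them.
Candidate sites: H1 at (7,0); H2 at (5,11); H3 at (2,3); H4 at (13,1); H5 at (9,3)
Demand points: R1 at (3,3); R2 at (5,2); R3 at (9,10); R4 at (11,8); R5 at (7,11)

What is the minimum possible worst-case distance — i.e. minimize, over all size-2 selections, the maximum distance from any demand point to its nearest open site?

7

Open {H2, H5}.
  Farthest demand point is R4 at distance 7 (to H5); all others are ≤ 7.
With {H1, H2} the worst case is 9.
With {H2, H3} the worst case is 9.
No size-2 selection achieves below 7.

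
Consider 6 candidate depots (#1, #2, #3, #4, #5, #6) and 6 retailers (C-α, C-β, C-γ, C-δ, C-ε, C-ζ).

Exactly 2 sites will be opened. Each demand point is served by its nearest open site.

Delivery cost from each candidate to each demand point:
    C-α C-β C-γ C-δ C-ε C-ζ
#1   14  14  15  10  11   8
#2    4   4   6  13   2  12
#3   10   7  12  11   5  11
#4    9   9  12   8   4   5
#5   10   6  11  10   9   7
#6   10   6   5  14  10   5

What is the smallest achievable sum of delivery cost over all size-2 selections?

Open {#2, #4}.
  C-α→#2 4, C-β→#2 4, C-γ→#2 6, C-δ→#4 8, C-ε→#2 2, C-ζ→#4 5  ⇒ total 29.
Compare {#2, #5}: total 33.
Compare {#2, #6}: total 33.
No size-2 selection does better; minimum is 29.

29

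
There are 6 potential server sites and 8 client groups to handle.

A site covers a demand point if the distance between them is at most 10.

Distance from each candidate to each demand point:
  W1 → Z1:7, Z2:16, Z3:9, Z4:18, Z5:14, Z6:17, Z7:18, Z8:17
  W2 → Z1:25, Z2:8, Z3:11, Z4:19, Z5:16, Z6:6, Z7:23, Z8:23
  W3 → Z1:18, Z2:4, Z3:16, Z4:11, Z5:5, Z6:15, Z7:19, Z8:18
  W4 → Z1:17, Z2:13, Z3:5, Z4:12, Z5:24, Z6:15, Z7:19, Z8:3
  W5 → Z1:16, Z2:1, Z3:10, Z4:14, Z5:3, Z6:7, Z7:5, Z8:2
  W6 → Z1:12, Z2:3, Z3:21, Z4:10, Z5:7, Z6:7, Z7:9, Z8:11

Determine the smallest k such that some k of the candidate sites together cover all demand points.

3

Coverage sets (demand points within 10 of each site):
  W1: {Z1, Z3}
  W2: {Z2, Z6}
  W3: {Z2, Z5}
  W4: {Z3, Z8}
  W5: {Z2, Z3, Z5, Z6, Z7, Z8}
  W6: {Z2, Z4, Z5, Z6, Z7}
No 2 sites suffice: every size-2 union leaves at least one demand point uncovered.
But {W1, W4, W6} covers everything, so the minimum is 3.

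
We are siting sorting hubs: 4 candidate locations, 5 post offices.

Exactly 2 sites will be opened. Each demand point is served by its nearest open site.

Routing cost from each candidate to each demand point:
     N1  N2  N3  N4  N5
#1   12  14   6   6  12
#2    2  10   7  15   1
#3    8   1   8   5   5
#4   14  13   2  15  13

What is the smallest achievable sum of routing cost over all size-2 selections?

16

Open {#2, #3}.
  N1→#2 2, N2→#3 1, N3→#2 7, N4→#3 5, N5→#2 1  ⇒ total 16.
Compare {#3, #4}: total 21.
Compare {#1, #2}: total 25.
No size-2 selection does better; minimum is 16.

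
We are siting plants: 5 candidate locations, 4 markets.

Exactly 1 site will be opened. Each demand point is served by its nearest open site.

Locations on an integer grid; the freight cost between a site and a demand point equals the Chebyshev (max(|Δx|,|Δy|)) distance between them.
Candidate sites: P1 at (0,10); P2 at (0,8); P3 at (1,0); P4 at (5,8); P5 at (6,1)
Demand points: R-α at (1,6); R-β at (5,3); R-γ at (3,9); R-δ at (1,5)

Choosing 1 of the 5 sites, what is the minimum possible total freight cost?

Open {P2}.
  R-α→P2 2, R-β→P2 5, R-γ→P2 3, R-δ→P2 3  ⇒ total 13.
Compare {P4}: total 15.
Compare {P1}: total 19.
No size-1 selection does better; minimum is 13.

13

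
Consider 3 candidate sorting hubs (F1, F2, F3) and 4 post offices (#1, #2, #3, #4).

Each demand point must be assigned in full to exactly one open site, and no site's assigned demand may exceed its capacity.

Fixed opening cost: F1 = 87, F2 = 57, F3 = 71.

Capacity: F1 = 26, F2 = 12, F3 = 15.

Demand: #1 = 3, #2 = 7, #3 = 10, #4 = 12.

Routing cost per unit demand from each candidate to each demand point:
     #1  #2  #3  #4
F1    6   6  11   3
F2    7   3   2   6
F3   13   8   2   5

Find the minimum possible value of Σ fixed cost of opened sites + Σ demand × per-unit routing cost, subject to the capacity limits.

260

Open {F1, F2}; cheapest assignment that respects the capacities:
  F1 (cap 26, load 22): #1, #2, #4 — cost 3×6 + 7×6 + 12×3 = 96
  F2 (cap 12, load 10): #3 — cost 10×2 = 20
  Shipping 116, fixed 144 → total 260.
  Any other capacity-feasible assignment to {F1, F2} ships for at least 116.
Compare {F1, F3}: its best feasible assignment gives total 274.
Compare {F1, F2, F3}: its best feasible assignment gives total 310.
Every other set of open sites that can feasibly serve all demand totals ≥ 274 even under its best assignment. Minimum: 260.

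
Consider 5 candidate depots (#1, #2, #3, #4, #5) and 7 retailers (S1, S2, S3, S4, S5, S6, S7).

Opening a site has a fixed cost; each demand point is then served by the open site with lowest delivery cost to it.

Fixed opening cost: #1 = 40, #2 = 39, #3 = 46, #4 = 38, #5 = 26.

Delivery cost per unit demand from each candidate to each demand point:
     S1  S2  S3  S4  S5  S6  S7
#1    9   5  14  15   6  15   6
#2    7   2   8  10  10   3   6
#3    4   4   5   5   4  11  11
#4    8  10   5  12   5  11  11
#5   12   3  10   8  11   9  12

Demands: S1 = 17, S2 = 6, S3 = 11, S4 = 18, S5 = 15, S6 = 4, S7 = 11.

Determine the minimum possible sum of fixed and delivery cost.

Open {#2, #3}: assign each demand point to its cheapest open site.
  S1→#3 17×4=68, S2→#2 6×2=12, S3→#3 11×5=55, S4→#3 18×5=90, S5→#3 15×4=60, S6→#2 4×3=12, S7→#2 11×6=66
  delivery cost 363, fixed 85 → total 448.
Compare {#2, #3, #5}: delivery cost 363 + fixed 111 = 474.
Compare {#2, #3, #4}: delivery cost 363 + fixed 123 = 486.
Compare {#1, #2, #3}: delivery cost 363 + fixed 125 = 488.
All other subsets cost ≥ 474. Minimum total cost: 448.

448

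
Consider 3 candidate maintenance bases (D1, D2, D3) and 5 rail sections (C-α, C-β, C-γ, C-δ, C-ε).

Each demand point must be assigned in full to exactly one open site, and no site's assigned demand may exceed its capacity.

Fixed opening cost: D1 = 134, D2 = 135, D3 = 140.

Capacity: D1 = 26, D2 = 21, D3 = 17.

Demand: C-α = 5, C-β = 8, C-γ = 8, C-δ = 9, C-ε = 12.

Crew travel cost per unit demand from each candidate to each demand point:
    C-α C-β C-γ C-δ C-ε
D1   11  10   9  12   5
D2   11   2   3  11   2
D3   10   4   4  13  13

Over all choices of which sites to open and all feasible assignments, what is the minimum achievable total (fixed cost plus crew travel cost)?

532

Open {D1, D2}; cheapest assignment that respects the capacities:
  D1 (cap 26, load 26): C-α, C-δ, C-ε — cost 5×11 + 9×12 + 12×5 = 223
  D2 (cap 21, load 16): C-β, C-γ — cost 8×2 + 8×3 = 40
  Shipping 263, fixed 269 → total 532.
  Any other capacity-feasible assignment to {D1, D2} ships for at least 263.
Compare {D1, D3}: its best feasible assignment gives total 561.
Compare {D1, D2, D3}: its best feasible assignment gives total 639.
Every other set of open sites that can feasibly serve all demand totals ≥ 561 even under its best assignment. Minimum: 532.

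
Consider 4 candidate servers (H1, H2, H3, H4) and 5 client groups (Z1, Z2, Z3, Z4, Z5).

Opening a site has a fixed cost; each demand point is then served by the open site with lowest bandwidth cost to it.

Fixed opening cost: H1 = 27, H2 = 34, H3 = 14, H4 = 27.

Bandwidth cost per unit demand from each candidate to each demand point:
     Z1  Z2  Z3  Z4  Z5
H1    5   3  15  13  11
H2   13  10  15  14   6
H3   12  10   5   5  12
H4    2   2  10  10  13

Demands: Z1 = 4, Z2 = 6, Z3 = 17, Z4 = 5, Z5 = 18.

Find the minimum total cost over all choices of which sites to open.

Open {H2, H3, H4}: assign each demand point to its cheapest open site.
  Z1→H4 4×2=8, Z2→H4 6×2=12, Z3→H3 17×5=85, Z4→H3 5×5=25, Z5→H2 18×6=108
  bandwidth cost 238, fixed 75 → total 313.
Compare {H1, H2, H3}: bandwidth cost 256 + fixed 75 = 331.
Compare {H1, H2, H3, H4}: bandwidth cost 238 + fixed 102 = 340.
Compare {H2, H3}: bandwidth cost 326 + fixed 48 = 374.
All other subsets cost ≥ 331. Minimum total cost: 313.

313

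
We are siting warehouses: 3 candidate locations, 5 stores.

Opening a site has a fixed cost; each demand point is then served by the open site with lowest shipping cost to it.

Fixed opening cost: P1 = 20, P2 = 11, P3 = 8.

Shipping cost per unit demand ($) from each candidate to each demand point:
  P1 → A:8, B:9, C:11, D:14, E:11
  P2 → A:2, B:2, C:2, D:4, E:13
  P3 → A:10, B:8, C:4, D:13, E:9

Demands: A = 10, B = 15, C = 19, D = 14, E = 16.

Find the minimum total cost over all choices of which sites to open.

307

Open {P2, P3}: assign each demand point to its cheapest open site.
  A→P2 10×2=20, B→P2 15×2=30, C→P2 19×2=38, D→P2 14×4=56, E→P3 16×9=144
  shipping cost 288, fixed 19 → total 307.
Compare {P1, P2, P3}: shipping cost 288 + fixed 39 = 327.
Compare {P1, P2}: shipping cost 320 + fixed 31 = 351.
Compare {P2}: shipping cost 352 + fixed 11 = 363.
All other subsets cost ≥ 327. Minimum total cost: 307.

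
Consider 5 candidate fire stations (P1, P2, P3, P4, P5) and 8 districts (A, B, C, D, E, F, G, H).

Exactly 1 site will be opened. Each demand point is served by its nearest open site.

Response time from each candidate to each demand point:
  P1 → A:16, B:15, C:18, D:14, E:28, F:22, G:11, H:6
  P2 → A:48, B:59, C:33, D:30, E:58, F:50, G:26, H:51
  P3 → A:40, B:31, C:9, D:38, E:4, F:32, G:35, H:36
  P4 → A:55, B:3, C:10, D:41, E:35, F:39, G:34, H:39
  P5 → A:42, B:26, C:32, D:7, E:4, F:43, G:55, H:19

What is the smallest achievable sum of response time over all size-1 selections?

130

Open {P1}.
  A→P1 16, B→P1 15, C→P1 18, D→P1 14, E→P1 28, F→P1 22, G→P1 11, H→P1 6  ⇒ total 130.
Compare {P3}: total 225.
Compare {P5}: total 228.
No size-1 selection does better; minimum is 130.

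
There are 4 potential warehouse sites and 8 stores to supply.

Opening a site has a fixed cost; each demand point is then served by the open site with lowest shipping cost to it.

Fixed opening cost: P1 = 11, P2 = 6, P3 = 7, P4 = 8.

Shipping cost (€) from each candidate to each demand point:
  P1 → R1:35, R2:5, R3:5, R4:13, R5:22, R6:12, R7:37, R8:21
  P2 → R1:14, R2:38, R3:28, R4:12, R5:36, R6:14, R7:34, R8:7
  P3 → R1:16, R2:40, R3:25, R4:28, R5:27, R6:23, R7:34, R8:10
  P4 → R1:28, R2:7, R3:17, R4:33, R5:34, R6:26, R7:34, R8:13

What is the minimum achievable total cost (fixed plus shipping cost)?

Open {P1, P2}: assign each demand point to its cheapest open site.
  R1→P2 14, R2→P1 5, R3→P1 5, R4→P2 12, R5→P1 22, R6→P1 12, R7→P2 34, R8→P2 7
  shipping cost 111, fixed 17 → total 128.
Compare {P1, P3}: shipping cost 117 + fixed 18 = 135.
Compare {P1, P2, P3}: shipping cost 111 + fixed 24 = 135.
Compare {P1, P2, P4}: shipping cost 111 + fixed 25 = 136.
All other subsets cost ≥ 135. Minimum total cost: 128.

128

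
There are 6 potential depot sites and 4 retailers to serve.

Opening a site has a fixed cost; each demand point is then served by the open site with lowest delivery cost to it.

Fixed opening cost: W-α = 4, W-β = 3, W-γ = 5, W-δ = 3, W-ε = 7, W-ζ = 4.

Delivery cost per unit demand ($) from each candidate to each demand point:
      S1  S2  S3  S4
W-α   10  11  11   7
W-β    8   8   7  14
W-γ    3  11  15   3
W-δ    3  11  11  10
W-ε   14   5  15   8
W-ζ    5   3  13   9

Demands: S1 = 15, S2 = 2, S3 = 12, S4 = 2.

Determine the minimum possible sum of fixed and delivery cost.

153

Open {W-β, W-γ, W-ζ}: assign each demand point to its cheapest open site.
  S1→W-γ 15×3=45, S2→W-ζ 2×3=6, S3→W-β 12×7=84, S4→W-γ 2×3=6
  delivery cost 141, fixed 12 → total 153.
Compare {W-β, W-γ, W-δ, W-ζ}: delivery cost 141 + fixed 15 = 156.
Compare {W-α, W-β, W-γ, W-ζ}: delivery cost 141 + fixed 16 = 157.
Compare {W-β, W-γ}: delivery cost 151 + fixed 8 = 159.
All other subsets cost ≥ 156. Minimum total cost: 153.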